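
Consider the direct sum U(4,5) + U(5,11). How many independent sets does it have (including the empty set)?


For a direct sum, |I(M1+M2)| = |I(M1)| * |I(M2)|.
|I(U(4,5))| = sum C(5,k) for k=0..4 = 31.
|I(U(5,11))| = sum C(11,k) for k=0..5 = 1024.
Total = 31 * 1024 = 31744.

31744


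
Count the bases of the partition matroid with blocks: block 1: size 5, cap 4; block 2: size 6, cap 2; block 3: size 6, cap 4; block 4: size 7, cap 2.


A basis picks exactly ci elements from block i.
Number of bases = product of C(|Si|, ci).
= C(5,4) * C(6,2) * C(6,4) * C(7,2)
= 5 * 15 * 15 * 21
= 23625.

23625


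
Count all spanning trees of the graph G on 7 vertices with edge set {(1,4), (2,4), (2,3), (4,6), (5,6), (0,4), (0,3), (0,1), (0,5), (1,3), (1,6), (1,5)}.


By Kirchhoff's matrix tree theorem, the number of spanning trees equals
the determinant of any cofactor of the Laplacian matrix L.
G has 7 vertices and 12 edges.
Computing the (6 x 6) cofactor determinant gives 320.

320


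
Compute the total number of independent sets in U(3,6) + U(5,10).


For a direct sum, |I(M1+M2)| = |I(M1)| * |I(M2)|.
|I(U(3,6))| = sum C(6,k) for k=0..3 = 42.
|I(U(5,10))| = sum C(10,k) for k=0..5 = 638.
Total = 42 * 638 = 26796.

26796


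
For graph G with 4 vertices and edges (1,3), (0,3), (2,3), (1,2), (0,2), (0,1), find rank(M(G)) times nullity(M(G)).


r(M) = |V| - c = 4 - 1 = 3.
nullity = |E| - r(M) = 6 - 3 = 3.
Product = 3 * 3 = 9.

9


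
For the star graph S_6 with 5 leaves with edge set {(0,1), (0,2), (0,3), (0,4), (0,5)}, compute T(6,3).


A star on 6 vertices is a tree with 5 edges.
T(x,y) = x^(5) for any tree.
T(6,3) = 6^5 = 7776.

7776


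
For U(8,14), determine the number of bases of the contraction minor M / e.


Contracting e from U(8,14) gives U(7,13).
Bases of U(7,13) = (13 choose 7) = 1716.

1716


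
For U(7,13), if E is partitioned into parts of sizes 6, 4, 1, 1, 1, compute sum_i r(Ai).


r(Ai) = min(|Ai|, 7) for each part.
Sum = min(6,7) + min(4,7) + min(1,7) + min(1,7) + min(1,7)
    = 6 + 4 + 1 + 1 + 1
    = 13.

13


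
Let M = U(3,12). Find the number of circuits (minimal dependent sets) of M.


In U(3,12), circuits are the (4)-element subsets.
Any set of 4 elements is dependent, and removing any one element gives
an independent set of size 3, so it is a minimal dependent set.
Number of circuits = C(12,4) = 12! / (4! * 8!) = 495.

495


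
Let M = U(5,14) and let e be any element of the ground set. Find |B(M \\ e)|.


Deleting e from U(5,14) gives U(5,13) since n > r.
Bases of U(5,13) = (13 choose 5) = 1287.

1287


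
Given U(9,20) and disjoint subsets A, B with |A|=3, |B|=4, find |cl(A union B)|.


|A union B| = 3 + 4 = 7 (disjoint).
In U(9,20), cl(S) = S if |S| < 9, else cl(S) = E.
Since 7 < 9, cl(A union B) = A union B.
|cl(A union B)| = 7.

7


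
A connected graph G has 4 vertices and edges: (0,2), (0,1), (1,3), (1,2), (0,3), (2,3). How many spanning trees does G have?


By Kirchhoff's matrix tree theorem, the number of spanning trees equals
the determinant of any cofactor of the Laplacian matrix L.
G has 4 vertices and 6 edges.
Computing the (3 x 3) cofactor determinant gives 16.

16


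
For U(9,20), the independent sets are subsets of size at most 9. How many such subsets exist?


Independent sets of U(9,20) are all subsets of size <= 9.
Count = (20 choose 0) + (20 choose 1) + (20 choose 2) + (20 choose 3) + (20 choose 4) + (20 choose 5) + (20 choose 6) + (20 choose 7) + (20 choose 8) + (20 choose 9)
     = 1 + 20 + 190 + 1140 + 4845 + 15504 + 38760 + 77520 + 125970 + 167960
     = 431910.

431910


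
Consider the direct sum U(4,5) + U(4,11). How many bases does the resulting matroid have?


Bases of a direct sum M1 + M2: |B| = |B(M1)| * |B(M2)|.
|B(U(4,5))| = C(5,4) = 5.
|B(U(4,11))| = C(11,4) = 330.
Total bases = 5 * 330 = 1650.

1650


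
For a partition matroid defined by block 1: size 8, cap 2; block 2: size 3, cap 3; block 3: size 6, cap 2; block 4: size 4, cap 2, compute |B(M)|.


A basis picks exactly ci elements from block i.
Number of bases = product of C(|Si|, ci).
= C(8,2) * C(3,3) * C(6,2) * C(4,2)
= 28 * 1 * 15 * 6
= 2520.

2520


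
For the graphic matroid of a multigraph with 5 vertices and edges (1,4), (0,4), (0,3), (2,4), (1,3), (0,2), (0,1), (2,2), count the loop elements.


In a graphic matroid, a loop is a self-loop edge (u,u) with rank 0.
Examining all 8 edges for self-loops...
Self-loops found: (2,2)
Number of loops = 1.

1


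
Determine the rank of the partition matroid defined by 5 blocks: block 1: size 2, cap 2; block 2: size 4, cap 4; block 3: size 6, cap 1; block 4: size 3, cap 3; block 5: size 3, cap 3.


Rank of a partition matroid = sum of min(|Si|, ci) for each block.
= min(2,2) + min(4,4) + min(6,1) + min(3,3) + min(3,3)
= 2 + 4 + 1 + 3 + 3
= 13.

13


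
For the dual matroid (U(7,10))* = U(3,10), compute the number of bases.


The dual of U(r,n) is U(n-r, n) = U(3,10).
Bases of U(3,10) are all (3)-element subsets.
|B(M*)| = (10 choose 3) = 120.

120


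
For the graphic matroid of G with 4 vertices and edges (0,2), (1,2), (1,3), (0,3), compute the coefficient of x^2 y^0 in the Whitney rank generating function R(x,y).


R(x,y) = sum over A in 2^E of x^(r(E)-r(A)) * y^(|A|-r(A)).
G has 4 vertices, 4 edges. r(E) = 3.
Enumerate all 2^4 = 16 subsets.
Count subsets with r(E)-r(A)=2 and |A|-r(A)=0: 4.

4


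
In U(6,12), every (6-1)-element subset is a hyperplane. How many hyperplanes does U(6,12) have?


Hyperplanes of U(6,12) are flats of rank 5.
In a uniform matroid, these are exactly the (5)-element subsets.
Count = (12 choose 5) = 792.

792


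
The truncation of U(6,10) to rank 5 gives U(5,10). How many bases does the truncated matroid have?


Truncating U(6,10) to rank 5 gives U(5,10).
Bases of U(5,10) are all 5-element subsets of 10 elements.
Number of bases = C(10,5) = 252.

252


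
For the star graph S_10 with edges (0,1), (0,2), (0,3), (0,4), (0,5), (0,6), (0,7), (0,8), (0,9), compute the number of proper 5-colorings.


P(tree, k) = k * (k-1)^(9) for any tree on 10 vertices.
P(5) = 5 * 4^9 = 5 * 262144 = 1310720.

1310720


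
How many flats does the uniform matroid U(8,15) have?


Flats of U(8,15): every subset of size < 8 is a flat, plus E itself.
Count = (15 choose 0) + (15 choose 1) + (15 choose 2) + (15 choose 3) + (15 choose 4) + (15 choose 5) + (15 choose 6) + (15 choose 7) + 1
     = 1 + 15 + 105 + 455 + 1365 + 3003 + 5005 + 6435 + 1
     = 16385.

16385


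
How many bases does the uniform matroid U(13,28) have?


Bases of U(13,28) are all 13-element subsets of the 28-element ground set.
Number of bases = C(28,13).
C(28,13) = 28! / (13! * 15!) = 37442160.

37442160


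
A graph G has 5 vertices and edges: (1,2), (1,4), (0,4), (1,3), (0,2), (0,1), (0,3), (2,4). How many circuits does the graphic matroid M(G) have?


A circuit in a graphic matroid = edge set of a simple cycle.
G has 5 vertices and 8 edges.
Enumerating all minimal edge subsets forming cycles...
Total circuits found: 12.

12


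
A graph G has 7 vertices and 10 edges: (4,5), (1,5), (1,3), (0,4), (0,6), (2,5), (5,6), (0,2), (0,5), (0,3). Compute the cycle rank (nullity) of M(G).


Cycle rank (nullity) = |E| - r(M) = |E| - (|V| - c).
|E| = 10, |V| = 7, c = 1.
Nullity = 10 - (7 - 1) = 10 - 6 = 4.

4


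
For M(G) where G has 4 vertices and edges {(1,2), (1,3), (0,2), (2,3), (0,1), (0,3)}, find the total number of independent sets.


An independent set in a graphic matroid is an acyclic edge subset.
G has 4 vertices and 6 edges.
Enumerate all 2^6 = 64 subsets, checking for acyclicity.
Total independent sets = 38.

38


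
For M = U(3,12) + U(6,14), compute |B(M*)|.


(M1+M2)* = M1* + M2*.
M1* = U(9,12), bases: C(12,9) = 220.
M2* = U(8,14), bases: C(14,8) = 3003.
|B(M*)| = 220 * 3003 = 660660.

660660


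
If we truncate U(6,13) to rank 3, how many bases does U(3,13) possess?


Truncating U(6,13) to rank 3 gives U(3,13).
Bases of U(3,13) are all 3-element subsets of 13 elements.
Number of bases = C(13,3) = (13 * 12 * 11) / (1 * 2 * 3) = 286.

286


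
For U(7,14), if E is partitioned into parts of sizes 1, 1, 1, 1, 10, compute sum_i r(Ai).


r(Ai) = min(|Ai|, 7) for each part.
Sum = min(1,7) + min(1,7) + min(1,7) + min(1,7) + min(10,7)
    = 1 + 1 + 1 + 1 + 7
    = 11.

11


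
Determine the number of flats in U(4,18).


Flats of U(4,18): every subset of size < 4 is a flat, plus E itself.
Count = C(18,0) + C(18,1) + C(18,2) + C(18,3) + 1
     = 1 + 18 + 153 + 816 + 1
     = 989.

989


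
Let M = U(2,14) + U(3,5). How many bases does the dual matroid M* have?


(M1+M2)* = M1* + M2*.
M1* = U(12,14), bases: C(14,12) = 91.
M2* = U(2,5), bases: C(5,2) = 10.
|B(M*)| = 91 * 10 = 910.

910


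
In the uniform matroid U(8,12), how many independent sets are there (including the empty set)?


Independent sets of U(8,12) are all subsets of size <= 8.
Count = C(12,0) + C(12,1) + C(12,2) + C(12,3) + C(12,4) + C(12,5) + C(12,6) + C(12,7) + C(12,8)
     = 1 + 12 + 66 + 220 + 495 + 792 + 924 + 792 + 495
     = 3797.

3797


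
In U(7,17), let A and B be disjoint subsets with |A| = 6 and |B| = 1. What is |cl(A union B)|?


|A union B| = 6 + 1 = 7 (disjoint).
In U(7,17), cl(S) = S if |S| < 7, else cl(S) = E.
Since 7 >= 7, cl(A union B) = E.
|cl(A union B)| = 17.

17


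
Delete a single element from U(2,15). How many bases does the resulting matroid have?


Deleting e from U(2,15) gives U(2,14) since n > r.
Bases of U(2,14) = C(14,2) = (14 * 13) / (1 * 2) = 91.

91


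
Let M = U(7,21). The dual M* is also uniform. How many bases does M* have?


The dual of U(r,n) is U(n-r, n) = U(14,21).
Bases of U(14,21) are all (14)-element subsets.
|B(M*)| = C(21,14) = 21! / (14! * 7!) = 116280.

116280


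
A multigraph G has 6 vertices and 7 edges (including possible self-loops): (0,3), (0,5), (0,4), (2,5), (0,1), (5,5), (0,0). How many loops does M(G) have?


In a graphic matroid, a loop is a self-loop edge (u,u) with rank 0.
Examining all 7 edges for self-loops...
Self-loops found: (5,5), (0,0)
Number of loops = 2.

2


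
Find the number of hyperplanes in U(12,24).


Hyperplanes of U(12,24) are flats of rank 11.
In a uniform matroid, these are exactly the (11)-element subsets.
Count = C(24,11) = 24! / (11! * 13!) = 2496144.

2496144


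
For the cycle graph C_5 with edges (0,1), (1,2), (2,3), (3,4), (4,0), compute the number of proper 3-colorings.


P(C_5, k) = (k-1)^5 + (-1)^5*(k-1).
P(3) = (2)^5 - 2
= 32 - 2 = 30.

30


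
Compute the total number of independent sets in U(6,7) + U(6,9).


For a direct sum, |I(M1+M2)| = |I(M1)| * |I(M2)|.
|I(U(6,7))| = sum C(7,k) for k=0..6 = 127.
|I(U(6,9))| = sum C(9,k) for k=0..6 = 466.
Total = 127 * 466 = 59182.

59182


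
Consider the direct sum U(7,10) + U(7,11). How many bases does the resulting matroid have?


Bases of a direct sum M1 + M2: |B| = |B(M1)| * |B(M2)|.
|B(U(7,10))| = C(10,7) = 120.
|B(U(7,11))| = C(11,7) = 330.
Total bases = 120 * 330 = 39600.

39600


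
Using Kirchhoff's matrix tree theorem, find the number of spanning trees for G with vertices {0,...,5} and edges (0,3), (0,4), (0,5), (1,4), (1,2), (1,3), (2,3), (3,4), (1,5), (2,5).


By Kirchhoff's matrix tree theorem, the number of spanning trees equals
the determinant of any cofactor of the Laplacian matrix L.
G has 6 vertices and 10 edges.
Computing the (5 x 5) cofactor determinant gives 130.

130


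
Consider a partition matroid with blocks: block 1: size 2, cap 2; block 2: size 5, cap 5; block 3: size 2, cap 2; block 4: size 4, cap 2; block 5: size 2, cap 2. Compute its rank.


Rank of a partition matroid = sum of min(|Si|, ci) for each block.
= min(2,2) + min(5,5) + min(2,2) + min(4,2) + min(2,2)
= 2 + 5 + 2 + 2 + 2
= 13.

13


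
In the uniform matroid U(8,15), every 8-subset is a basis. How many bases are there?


Bases of U(8,15) are all 8-element subsets of the 15-element ground set.
Number of bases = C(15,8).
(15 choose 8) = 6435.

6435


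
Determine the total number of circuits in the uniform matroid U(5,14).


In U(5,14), circuits are the (6)-element subsets.
Any set of 6 elements is dependent, and removing any one element gives
an independent set of size 5, so it is a minimal dependent set.
Number of circuits = C(14,6) = 3003.

3003


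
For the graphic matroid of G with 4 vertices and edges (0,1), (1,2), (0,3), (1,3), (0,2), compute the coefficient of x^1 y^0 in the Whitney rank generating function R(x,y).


R(x,y) = sum over A in 2^E of x^(r(E)-r(A)) * y^(|A|-r(A)).
G has 4 vertices, 5 edges. r(E) = 3.
Enumerate all 2^5 = 32 subsets.
Count subsets with r(E)-r(A)=1 and |A|-r(A)=0: 10.

10


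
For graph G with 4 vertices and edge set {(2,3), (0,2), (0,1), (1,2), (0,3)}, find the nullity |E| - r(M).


Cycle rank (nullity) = |E| - r(M) = |E| - (|V| - c).
|E| = 5, |V| = 4, c = 1.
Nullity = 5 - (4 - 1) = 5 - 3 = 2.

2


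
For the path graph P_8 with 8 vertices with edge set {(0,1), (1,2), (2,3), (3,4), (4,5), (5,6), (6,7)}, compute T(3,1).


A path on 8 vertices is a tree with 7 edges.
T(x,y) = x^(7) for any tree.
T(3,1) = 3^7 = 2187.

2187


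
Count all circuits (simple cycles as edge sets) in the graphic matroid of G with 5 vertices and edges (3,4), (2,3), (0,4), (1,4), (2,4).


A circuit in a graphic matroid = edge set of a simple cycle.
G has 5 vertices and 5 edges.
Enumerating all minimal edge subsets forming cycles...
Total circuits found: 1.

1


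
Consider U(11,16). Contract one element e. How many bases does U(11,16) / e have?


Contracting e from U(11,16) gives U(10,15).
Bases of U(10,15) = C(15,10) = 15! / (10! * 5!) = 3003.

3003


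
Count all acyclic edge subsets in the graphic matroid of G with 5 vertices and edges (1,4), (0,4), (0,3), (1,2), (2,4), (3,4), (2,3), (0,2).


An independent set in a graphic matroid is an acyclic edge subset.
G has 5 vertices and 8 edges.
Enumerate all 2^8 = 256 subsets, checking for acyclicity.
Total independent sets = 128.

128


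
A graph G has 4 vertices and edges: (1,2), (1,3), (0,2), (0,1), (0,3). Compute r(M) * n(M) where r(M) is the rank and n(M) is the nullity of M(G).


r(M) = |V| - c = 4 - 1 = 3.
nullity = |E| - r(M) = 5 - 3 = 2.
Product = 3 * 2 = 6.

6


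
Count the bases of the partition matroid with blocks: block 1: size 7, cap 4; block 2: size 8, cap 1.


A basis picks exactly ci elements from block i.
Number of bases = product of C(|Si|, ci).
= C(7,4) * C(8,1)
= 35 * 8
= 280.

280


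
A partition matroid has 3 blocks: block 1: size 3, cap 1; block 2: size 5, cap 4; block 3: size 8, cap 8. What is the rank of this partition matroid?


Rank of a partition matroid = sum of min(|Si|, ci) for each block.
= min(3,1) + min(5,4) + min(8,8)
= 1 + 4 + 8
= 13.

13


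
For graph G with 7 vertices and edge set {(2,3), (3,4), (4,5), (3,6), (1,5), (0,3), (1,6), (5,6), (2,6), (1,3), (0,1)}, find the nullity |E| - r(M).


Cycle rank (nullity) = |E| - r(M) = |E| - (|V| - c).
|E| = 11, |V| = 7, c = 1.
Nullity = 11 - (7 - 1) = 11 - 6 = 5.

5


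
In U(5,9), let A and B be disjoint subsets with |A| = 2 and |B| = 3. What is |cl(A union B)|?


|A union B| = 2 + 3 = 5 (disjoint).
In U(5,9), cl(S) = S if |S| < 5, else cl(S) = E.
Since 5 >= 5, cl(A union B) = E.
|cl(A union B)| = 9.

9


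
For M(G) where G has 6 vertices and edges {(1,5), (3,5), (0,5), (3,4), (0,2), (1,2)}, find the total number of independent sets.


An independent set in a graphic matroid is an acyclic edge subset.
G has 6 vertices and 6 edges.
Enumerate all 2^6 = 64 subsets, checking for acyclicity.
Total independent sets = 60.

60


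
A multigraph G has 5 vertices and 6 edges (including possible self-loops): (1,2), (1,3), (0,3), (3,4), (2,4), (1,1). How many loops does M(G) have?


In a graphic matroid, a loop is a self-loop edge (u,u) with rank 0.
Examining all 6 edges for self-loops...
Self-loops found: (1,1)
Number of loops = 1.

1


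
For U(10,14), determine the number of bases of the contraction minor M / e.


Contracting e from U(10,14) gives U(9,13).
Bases of U(9,13) = (13 choose 9) = 715.

715


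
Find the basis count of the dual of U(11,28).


The dual of U(r,n) is U(n-r, n) = U(17,28).
Bases of U(17,28) are all (17)-element subsets.
|B(M*)| = (28 choose 17) = 21474180.

21474180


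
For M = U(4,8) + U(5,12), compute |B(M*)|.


(M1+M2)* = M1* + M2*.
M1* = U(4,8), bases: C(8,4) = 70.
M2* = U(7,12), bases: C(12,7) = 792.
|B(M*)| = 70 * 792 = 55440.

55440


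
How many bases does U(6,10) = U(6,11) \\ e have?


Deleting e from U(6,11) gives U(6,10) since n > r.
Bases of U(6,10) = (10 choose 6) = 210.

210


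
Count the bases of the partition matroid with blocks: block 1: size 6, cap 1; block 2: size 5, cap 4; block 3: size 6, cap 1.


A basis picks exactly ci elements from block i.
Number of bases = product of C(|Si|, ci).
= C(6,1) * C(5,4) * C(6,1)
= 6 * 5 * 6
= 180.

180


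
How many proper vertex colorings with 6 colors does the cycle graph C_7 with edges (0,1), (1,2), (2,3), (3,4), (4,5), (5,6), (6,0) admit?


P(C_7, k) = (k-1)^7 + (-1)^7*(k-1).
P(6) = (5)^7 - 5
= 78125 - 5 = 78120.

78120


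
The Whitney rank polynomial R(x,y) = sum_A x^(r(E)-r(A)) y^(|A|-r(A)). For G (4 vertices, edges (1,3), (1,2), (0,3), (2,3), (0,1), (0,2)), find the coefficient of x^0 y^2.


R(x,y) = sum over A in 2^E of x^(r(E)-r(A)) * y^(|A|-r(A)).
G has 4 vertices, 6 edges. r(E) = 3.
Enumerate all 2^6 = 64 subsets.
Count subsets with r(E)-r(A)=0 and |A|-r(A)=2: 6.

6


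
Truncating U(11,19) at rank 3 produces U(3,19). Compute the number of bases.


Truncating U(11,19) to rank 3 gives U(3,19).
Bases of U(3,19) are all 3-element subsets of 19 elements.
Number of bases = (19 choose 3) = 969.

969


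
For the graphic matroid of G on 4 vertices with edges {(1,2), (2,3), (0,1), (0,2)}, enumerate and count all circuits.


A circuit in a graphic matroid = edge set of a simple cycle.
G has 4 vertices and 4 edges.
Enumerating all minimal edge subsets forming cycles...
Total circuits found: 1.

1


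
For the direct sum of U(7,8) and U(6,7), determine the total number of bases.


Bases of a direct sum M1 + M2: |B| = |B(M1)| * |B(M2)|.
|B(U(7,8))| = C(8,7) = 8.
|B(U(6,7))| = C(7,6) = 7.
Total bases = 8 * 7 = 56.

56


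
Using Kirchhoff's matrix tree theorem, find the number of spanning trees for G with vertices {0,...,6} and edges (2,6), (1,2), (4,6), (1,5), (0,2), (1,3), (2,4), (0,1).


By Kirchhoff's matrix tree theorem, the number of spanning trees equals
the determinant of any cofactor of the Laplacian matrix L.
G has 7 vertices and 8 edges.
Computing the (6 x 6) cofactor determinant gives 9.

9


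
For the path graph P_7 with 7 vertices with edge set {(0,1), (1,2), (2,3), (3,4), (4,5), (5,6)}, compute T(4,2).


A path on 7 vertices is a tree with 6 edges.
T(x,y) = x^(6) for any tree.
T(4,2) = 4^6 = 4096.

4096


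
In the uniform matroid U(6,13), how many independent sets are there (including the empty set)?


Independent sets of U(6,13) are all subsets of size <= 6.
Count = C(13,0) + C(13,1) + C(13,2) + C(13,3) + C(13,4) + C(13,5) + C(13,6)
     = 1 + 13 + 78 + 286 + 715 + 1287 + 1716
     = 4096.

4096


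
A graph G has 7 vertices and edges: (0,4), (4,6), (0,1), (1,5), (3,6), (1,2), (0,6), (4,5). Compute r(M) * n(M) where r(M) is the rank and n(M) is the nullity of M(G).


r(M) = |V| - c = 7 - 1 = 6.
nullity = |E| - r(M) = 8 - 6 = 2.
Product = 6 * 2 = 12.

12


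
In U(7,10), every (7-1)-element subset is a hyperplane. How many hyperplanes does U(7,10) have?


Hyperplanes of U(7,10) are flats of rank 6.
In a uniform matroid, these are exactly the (6)-element subsets.
Count = C(10,6) = 10! / (6! * 4!) = 210.

210


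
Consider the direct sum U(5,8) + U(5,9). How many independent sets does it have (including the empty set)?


For a direct sum, |I(M1+M2)| = |I(M1)| * |I(M2)|.
|I(U(5,8))| = sum C(8,k) for k=0..5 = 219.
|I(U(5,9))| = sum C(9,k) for k=0..5 = 382.
Total = 219 * 382 = 83658.

83658


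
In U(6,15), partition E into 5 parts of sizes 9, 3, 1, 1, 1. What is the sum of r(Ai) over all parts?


r(Ai) = min(|Ai|, 6) for each part.
Sum = min(9,6) + min(3,6) + min(1,6) + min(1,6) + min(1,6)
    = 6 + 3 + 1 + 1 + 1
    = 12.

12


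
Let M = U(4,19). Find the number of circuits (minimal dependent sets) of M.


In U(4,19), circuits are the (5)-element subsets.
Any set of 5 elements is dependent, and removing any one element gives
an independent set of size 4, so it is a minimal dependent set.
Number of circuits = C(19,5) = 11628.

11628


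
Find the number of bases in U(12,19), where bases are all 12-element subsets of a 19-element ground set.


Bases of U(12,19) are all 12-element subsets of the 19-element ground set.
Number of bases = C(19,12).
C(19,12) = 50388.

50388


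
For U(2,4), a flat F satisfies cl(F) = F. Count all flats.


Flats of U(2,4): every subset of size < 2 is a flat, plus E itself.
Count = C(4,0) + C(4,1) + 1
     = 1 + 4 + 1
     = 6.

6


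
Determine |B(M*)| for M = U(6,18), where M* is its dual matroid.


The dual of U(r,n) is U(n-r, n) = U(12,18).
Bases of U(12,18) are all (12)-element subsets.
|B(M*)| = C(18,12) = 18! / (12! * 6!) = 18564.

18564


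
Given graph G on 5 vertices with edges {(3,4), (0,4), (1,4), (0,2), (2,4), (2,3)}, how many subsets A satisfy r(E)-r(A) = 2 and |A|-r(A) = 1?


R(x,y) = sum over A in 2^E of x^(r(E)-r(A)) * y^(|A|-r(A)).
G has 5 vertices, 6 edges. r(E) = 4.
Enumerate all 2^6 = 64 subsets.
Count subsets with r(E)-r(A)=2 and |A|-r(A)=1: 2.

2


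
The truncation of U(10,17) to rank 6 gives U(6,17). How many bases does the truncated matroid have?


Truncating U(10,17) to rank 6 gives U(6,17).
Bases of U(6,17) are all 6-element subsets of 17 elements.
Number of bases = (17 choose 6) = 12376.

12376


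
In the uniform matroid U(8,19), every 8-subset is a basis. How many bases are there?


Bases of U(8,19) are all 8-element subsets of the 19-element ground set.
Number of bases = C(19,8).
C(19,8) = 75582.

75582


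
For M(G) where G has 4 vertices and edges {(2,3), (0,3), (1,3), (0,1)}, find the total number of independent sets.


An independent set in a graphic matroid is an acyclic edge subset.
G has 4 vertices and 4 edges.
Enumerate all 2^4 = 16 subsets, checking for acyclicity.
Total independent sets = 14.

14


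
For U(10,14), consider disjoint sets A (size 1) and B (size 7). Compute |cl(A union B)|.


|A union B| = 1 + 7 = 8 (disjoint).
In U(10,14), cl(S) = S if |S| < 10, else cl(S) = E.
Since 8 < 10, cl(A union B) = A union B.
|cl(A union B)| = 8.

8


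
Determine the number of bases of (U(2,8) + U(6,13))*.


(M1+M2)* = M1* + M2*.
M1* = U(6,8), bases: C(8,6) = 28.
M2* = U(7,13), bases: C(13,7) = 1716.
|B(M*)| = 28 * 1716 = 48048.

48048


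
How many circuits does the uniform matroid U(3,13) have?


In U(3,13), circuits are the (4)-element subsets.
Any set of 4 elements is dependent, and removing any one element gives
an independent set of size 3, so it is a minimal dependent set.
Number of circuits = (13 choose 4) = 715.

715


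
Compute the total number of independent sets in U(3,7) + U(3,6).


For a direct sum, |I(M1+M2)| = |I(M1)| * |I(M2)|.
|I(U(3,7))| = sum C(7,k) for k=0..3 = 64.
|I(U(3,6))| = sum C(6,k) for k=0..3 = 42.
Total = 64 * 42 = 2688.

2688


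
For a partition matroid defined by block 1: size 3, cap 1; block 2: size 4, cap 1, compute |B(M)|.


A basis picks exactly ci elements from block i.
Number of bases = product of C(|Si|, ci).
= C(3,1) * C(4,1)
= 3 * 4
= 12.

12


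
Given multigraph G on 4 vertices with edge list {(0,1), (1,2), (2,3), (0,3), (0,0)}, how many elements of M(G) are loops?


In a graphic matroid, a loop is a self-loop edge (u,u) with rank 0.
Examining all 5 edges for self-loops...
Self-loops found: (0,0)
Number of loops = 1.

1


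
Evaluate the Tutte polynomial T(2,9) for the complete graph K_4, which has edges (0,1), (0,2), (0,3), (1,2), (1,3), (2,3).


T(K_4; x,y) = x^3 + 3x^2 + 4xy + 2x + y^3 + 3y^2 + 2y.
Substituting x=2, y=9:
= 8 + 12 + 72 + 4 + 729 + 243 + 18
= 1086.

1086


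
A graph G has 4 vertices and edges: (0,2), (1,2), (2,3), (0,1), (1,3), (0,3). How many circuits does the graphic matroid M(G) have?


A circuit in a graphic matroid = edge set of a simple cycle.
G has 4 vertices and 6 edges.
Enumerating all minimal edge subsets forming cycles...
Total circuits found: 7.

7


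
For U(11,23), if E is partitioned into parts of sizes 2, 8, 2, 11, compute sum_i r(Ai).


r(Ai) = min(|Ai|, 11) for each part.
Sum = min(2,11) + min(8,11) + min(2,11) + min(11,11)
    = 2 + 8 + 2 + 11
    = 23.

23


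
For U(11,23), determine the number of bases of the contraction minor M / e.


Contracting e from U(11,23) gives U(10,22).
Bases of U(10,22) = C(22,10) = 22! / (10! * 12!) = 646646.

646646


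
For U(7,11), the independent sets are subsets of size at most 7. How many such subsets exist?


Independent sets of U(7,11) are all subsets of size <= 7.
Count = C(11,0) + C(11,1) + C(11,2) + C(11,3) + C(11,4) + C(11,5) + C(11,6) + C(11,7)
     = 1 + 11 + 55 + 165 + 330 + 462 + 462 + 330
     = 1816.

1816


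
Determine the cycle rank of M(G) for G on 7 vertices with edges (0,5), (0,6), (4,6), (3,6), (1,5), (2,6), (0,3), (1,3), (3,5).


Cycle rank (nullity) = |E| - r(M) = |E| - (|V| - c).
|E| = 9, |V| = 7, c = 1.
Nullity = 9 - (7 - 1) = 9 - 6 = 3.

3


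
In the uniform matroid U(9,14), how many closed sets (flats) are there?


Flats of U(9,14): every subset of size < 9 is a flat, plus E itself.
Count = C(14,0) + C(14,1) + C(14,2) + C(14,3) + C(14,4) + C(14,5) + C(14,6) + C(14,7) + C(14,8) + 1
     = 1 + 14 + 91 + 364 + 1001 + 2002 + 3003 + 3432 + 3003 + 1
     = 12912.

12912


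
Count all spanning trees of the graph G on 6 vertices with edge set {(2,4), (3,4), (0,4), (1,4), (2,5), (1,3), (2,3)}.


By Kirchhoff's matrix tree theorem, the number of spanning trees equals
the determinant of any cofactor of the Laplacian matrix L.
G has 6 vertices and 7 edges.
Computing the (5 x 5) cofactor determinant gives 8.

8


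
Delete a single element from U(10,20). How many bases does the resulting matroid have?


Deleting e from U(10,20) gives U(10,19) since n > r.
Bases of U(10,19) = C(19,10) = 19! / (10! * 9!) = 92378.

92378


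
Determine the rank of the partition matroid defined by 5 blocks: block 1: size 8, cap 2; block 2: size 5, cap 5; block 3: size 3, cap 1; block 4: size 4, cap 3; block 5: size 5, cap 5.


Rank of a partition matroid = sum of min(|Si|, ci) for each block.
= min(8,2) + min(5,5) + min(3,1) + min(4,3) + min(5,5)
= 2 + 5 + 1 + 3 + 5
= 16.

16


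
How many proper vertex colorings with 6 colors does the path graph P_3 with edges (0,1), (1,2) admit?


P(P_3, k) = k * (k-1)^(2).
P(6) = 6 * 5^2 = 6 * 25 = 150.

150


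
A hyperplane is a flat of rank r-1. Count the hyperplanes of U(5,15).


Hyperplanes of U(5,15) are flats of rank 4.
In a uniform matroid, these are exactly the (4)-element subsets.
Count = C(15,4) = (15 * 14 * 13 * 12) / (1 * 2 * 3 * 4) = 1365.

1365


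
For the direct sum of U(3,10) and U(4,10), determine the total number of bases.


Bases of a direct sum M1 + M2: |B| = |B(M1)| * |B(M2)|.
|B(U(3,10))| = C(10,3) = 120.
|B(U(4,10))| = C(10,4) = 210.
Total bases = 120 * 210 = 25200.

25200


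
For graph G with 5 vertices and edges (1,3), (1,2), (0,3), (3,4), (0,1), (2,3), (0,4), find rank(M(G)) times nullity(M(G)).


r(M) = |V| - c = 5 - 1 = 4.
nullity = |E| - r(M) = 7 - 4 = 3.
Product = 4 * 3 = 12.

12


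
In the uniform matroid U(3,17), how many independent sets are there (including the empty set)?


Independent sets of U(3,17) are all subsets of size <= 3.
Count = C(17,0) + C(17,1) + C(17,2) + C(17,3)
     = 1 + 17 + 136 + 680
     = 834.

834


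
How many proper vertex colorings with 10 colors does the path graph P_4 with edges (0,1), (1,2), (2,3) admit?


P(P_4, k) = k * (k-1)^(3).
P(10) = 10 * 9^3 = 10 * 729 = 7290.

7290


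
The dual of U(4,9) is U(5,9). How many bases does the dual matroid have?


The dual of U(r,n) is U(n-r, n) = U(5,9).
Bases of U(5,9) are all (5)-element subsets.
|B(M*)| = C(9,5) = 9! / (5! * 4!) = 126.

126


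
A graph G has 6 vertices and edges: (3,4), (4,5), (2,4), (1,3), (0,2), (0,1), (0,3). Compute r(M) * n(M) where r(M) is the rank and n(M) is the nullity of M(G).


r(M) = |V| - c = 6 - 1 = 5.
nullity = |E| - r(M) = 7 - 5 = 2.
Product = 5 * 2 = 10.

10


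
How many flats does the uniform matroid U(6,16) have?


Flats of U(6,16): every subset of size < 6 is a flat, plus E itself.
Count = (16 choose 0) + (16 choose 1) + (16 choose 2) + (16 choose 3) + (16 choose 4) + (16 choose 5) + 1
     = 1 + 16 + 120 + 560 + 1820 + 4368 + 1
     = 6886.

6886


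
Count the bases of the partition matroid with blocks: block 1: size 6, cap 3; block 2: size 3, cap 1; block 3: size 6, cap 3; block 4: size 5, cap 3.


A basis picks exactly ci elements from block i.
Number of bases = product of C(|Si|, ci).
= C(6,3) * C(3,1) * C(6,3) * C(5,3)
= 20 * 3 * 20 * 10
= 12000.

12000


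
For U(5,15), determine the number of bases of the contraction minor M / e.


Contracting e from U(5,15) gives U(4,14).
Bases of U(4,14) = C(14,4) = (14 * 13 * 12 * 11) / (1 * 2 * 3 * 4) = 1001.

1001


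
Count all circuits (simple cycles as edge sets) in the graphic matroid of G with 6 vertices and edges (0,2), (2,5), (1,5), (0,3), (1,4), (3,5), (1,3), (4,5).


A circuit in a graphic matroid = edge set of a simple cycle.
G has 6 vertices and 8 edges.
Enumerating all minimal edge subsets forming cycles...
Total circuits found: 6.

6


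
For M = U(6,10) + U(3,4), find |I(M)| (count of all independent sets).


For a direct sum, |I(M1+M2)| = |I(M1)| * |I(M2)|.
|I(U(6,10))| = sum C(10,k) for k=0..6 = 848.
|I(U(3,4))| = sum C(4,k) for k=0..3 = 15.
Total = 848 * 15 = 12720.

12720


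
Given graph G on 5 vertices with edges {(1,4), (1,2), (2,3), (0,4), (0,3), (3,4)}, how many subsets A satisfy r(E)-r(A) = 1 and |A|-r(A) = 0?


R(x,y) = sum over A in 2^E of x^(r(E)-r(A)) * y^(|A|-r(A)).
G has 5 vertices, 6 edges. r(E) = 4.
Enumerate all 2^6 = 64 subsets.
Count subsets with r(E)-r(A)=1 and |A|-r(A)=0: 19.

19


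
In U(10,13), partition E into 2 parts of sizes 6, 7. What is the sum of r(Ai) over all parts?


r(Ai) = min(|Ai|, 10) for each part.
Sum = min(6,10) + min(7,10)
    = 6 + 7
    = 13.

13


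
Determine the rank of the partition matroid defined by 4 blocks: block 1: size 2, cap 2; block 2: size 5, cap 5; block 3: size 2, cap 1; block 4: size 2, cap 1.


Rank of a partition matroid = sum of min(|Si|, ci) for each block.
= min(2,2) + min(5,5) + min(2,1) + min(2,1)
= 2 + 5 + 1 + 1
= 9.

9


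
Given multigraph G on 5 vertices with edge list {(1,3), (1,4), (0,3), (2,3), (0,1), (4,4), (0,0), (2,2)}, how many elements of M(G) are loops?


In a graphic matroid, a loop is a self-loop edge (u,u) with rank 0.
Examining all 8 edges for self-loops...
Self-loops found: (4,4), (0,0), (2,2)
Number of loops = 3.

3


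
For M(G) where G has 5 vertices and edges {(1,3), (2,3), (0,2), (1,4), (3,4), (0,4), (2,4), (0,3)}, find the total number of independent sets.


An independent set in a graphic matroid is an acyclic edge subset.
G has 5 vertices and 8 edges.
Enumerate all 2^8 = 256 subsets, checking for acyclicity.
Total independent sets = 128.

128


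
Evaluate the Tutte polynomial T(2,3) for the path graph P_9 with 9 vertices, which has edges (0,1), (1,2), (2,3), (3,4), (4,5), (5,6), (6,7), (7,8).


A path on 9 vertices is a tree with 8 edges.
T(x,y) = x^(8) for any tree.
T(2,3) = 2^8 = 256.

256


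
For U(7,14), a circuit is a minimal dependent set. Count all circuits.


In U(7,14), circuits are the (8)-element subsets.
Any set of 8 elements is dependent, and removing any one element gives
an independent set of size 7, so it is a minimal dependent set.
Number of circuits = (14 choose 8) = 3003.

3003


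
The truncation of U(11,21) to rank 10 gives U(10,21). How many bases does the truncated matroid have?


Truncating U(11,21) to rank 10 gives U(10,21).
Bases of U(10,21) are all 10-element subsets of 21 elements.
Number of bases = C(21,10) = 21! / (10! * 11!) = 352716.

352716


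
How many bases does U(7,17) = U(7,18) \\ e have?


Deleting e from U(7,18) gives U(7,17) since n > r.
Bases of U(7,17) = (17 choose 7) = 19448.

19448


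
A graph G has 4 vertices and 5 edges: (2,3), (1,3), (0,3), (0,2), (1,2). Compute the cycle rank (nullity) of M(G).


Cycle rank (nullity) = |E| - r(M) = |E| - (|V| - c).
|E| = 5, |V| = 4, c = 1.
Nullity = 5 - (4 - 1) = 5 - 3 = 2.

2


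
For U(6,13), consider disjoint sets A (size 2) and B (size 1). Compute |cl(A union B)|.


|A union B| = 2 + 1 = 3 (disjoint).
In U(6,13), cl(S) = S if |S| < 6, else cl(S) = E.
Since 3 < 6, cl(A union B) = A union B.
|cl(A union B)| = 3.

3


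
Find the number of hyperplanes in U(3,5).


Hyperplanes of U(3,5) are flats of rank 2.
In a uniform matroid, these are exactly the (2)-element subsets.
Count = C(5,2) = (5 * 4) / (1 * 2) = 10.

10


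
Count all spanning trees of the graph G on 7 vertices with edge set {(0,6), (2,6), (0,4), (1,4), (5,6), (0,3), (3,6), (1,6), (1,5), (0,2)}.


By Kirchhoff's matrix tree theorem, the number of spanning trees equals
the determinant of any cofactor of the Laplacian matrix L.
G has 7 vertices and 10 edges.
Computing the (6 x 6) cofactor determinant gives 76.

76


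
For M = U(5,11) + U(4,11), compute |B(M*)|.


(M1+M2)* = M1* + M2*.
M1* = U(6,11), bases: C(11,6) = 462.
M2* = U(7,11), bases: C(11,7) = 330.
|B(M*)| = 462 * 330 = 152460.

152460


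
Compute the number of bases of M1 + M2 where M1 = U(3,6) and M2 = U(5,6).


Bases of a direct sum M1 + M2: |B| = |B(M1)| * |B(M2)|.
|B(U(3,6))| = C(6,3) = 20.
|B(U(5,6))| = C(6,5) = 6.
Total bases = 20 * 6 = 120.

120


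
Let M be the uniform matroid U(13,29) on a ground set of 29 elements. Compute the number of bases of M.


Bases of U(13,29) are all 13-element subsets of the 29-element ground set.
Number of bases = C(29,13).
C(29,13) = 29! / (13! * 16!) = 67863915.

67863915


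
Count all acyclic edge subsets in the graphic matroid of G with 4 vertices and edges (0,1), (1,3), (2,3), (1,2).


An independent set in a graphic matroid is an acyclic edge subset.
G has 4 vertices and 4 edges.
Enumerate all 2^4 = 16 subsets, checking for acyclicity.
Total independent sets = 14.

14


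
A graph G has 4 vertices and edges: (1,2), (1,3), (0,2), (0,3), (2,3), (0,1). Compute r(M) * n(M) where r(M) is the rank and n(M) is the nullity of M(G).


r(M) = |V| - c = 4 - 1 = 3.
nullity = |E| - r(M) = 6 - 3 = 3.
Product = 3 * 3 = 9.

9


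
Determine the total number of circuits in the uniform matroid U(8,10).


In U(8,10), circuits are the (9)-element subsets.
Any set of 9 elements is dependent, and removing any one element gives
an independent set of size 8, so it is a minimal dependent set.
Number of circuits = C(10,9) = 10.

10


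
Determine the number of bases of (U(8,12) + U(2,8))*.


(M1+M2)* = M1* + M2*.
M1* = U(4,12), bases: C(12,4) = 495.
M2* = U(6,8), bases: C(8,6) = 28.
|B(M*)| = 495 * 28 = 13860.

13860


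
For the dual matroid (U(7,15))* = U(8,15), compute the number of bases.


The dual of U(r,n) is U(n-r, n) = U(8,15).
Bases of U(8,15) are all (8)-element subsets.
|B(M*)| = C(15,8) = 6435.

6435


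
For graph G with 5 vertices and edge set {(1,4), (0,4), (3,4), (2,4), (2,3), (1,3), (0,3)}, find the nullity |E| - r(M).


Cycle rank (nullity) = |E| - r(M) = |E| - (|V| - c).
|E| = 7, |V| = 5, c = 1.
Nullity = 7 - (5 - 1) = 7 - 4 = 3.

3


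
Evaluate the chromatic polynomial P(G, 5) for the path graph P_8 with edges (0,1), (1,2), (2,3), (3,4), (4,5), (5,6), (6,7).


P(P_8, k) = k * (k-1)^(7).
P(5) = 5 * 4^7 = 5 * 16384 = 81920.

81920


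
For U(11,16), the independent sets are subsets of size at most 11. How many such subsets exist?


Independent sets of U(11,16) are all subsets of size <= 11.
Count = C(16,0) + C(16,1) + C(16,2) + C(16,3) + C(16,4) + C(16,5) + C(16,6) + C(16,7) + C(16,8) + C(16,9) + C(16,10) + C(16,11)
     = 1 + 16 + 120 + 560 + 1820 + 4368 + 8008 + 11440 + 12870 + 11440 + 8008 + 4368
     = 63019.

63019


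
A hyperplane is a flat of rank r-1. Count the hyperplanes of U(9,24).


Hyperplanes of U(9,24) are flats of rank 8.
In a uniform matroid, these are exactly the (8)-element subsets.
Count = (24 choose 8) = 735471.

735471


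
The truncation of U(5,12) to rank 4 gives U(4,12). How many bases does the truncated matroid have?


Truncating U(5,12) to rank 4 gives U(4,12).
Bases of U(4,12) are all 4-element subsets of 12 elements.
Number of bases = C(12,4) = (12 * 11 * 10 * 9) / (1 * 2 * 3 * 4) = 495.

495


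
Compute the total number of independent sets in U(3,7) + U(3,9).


For a direct sum, |I(M1+M2)| = |I(M1)| * |I(M2)|.
|I(U(3,7))| = sum C(7,k) for k=0..3 = 64.
|I(U(3,9))| = sum C(9,k) for k=0..3 = 130.
Total = 64 * 130 = 8320.

8320


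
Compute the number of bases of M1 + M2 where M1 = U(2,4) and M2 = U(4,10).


Bases of a direct sum M1 + M2: |B| = |B(M1)| * |B(M2)|.
|B(U(2,4))| = C(4,2) = 6.
|B(U(4,10))| = C(10,4) = 210.
Total bases = 6 * 210 = 1260.

1260


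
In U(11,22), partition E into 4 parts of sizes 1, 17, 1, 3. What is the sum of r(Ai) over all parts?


r(Ai) = min(|Ai|, 11) for each part.
Sum = min(1,11) + min(17,11) + min(1,11) + min(3,11)
    = 1 + 11 + 1 + 3
    = 16.

16


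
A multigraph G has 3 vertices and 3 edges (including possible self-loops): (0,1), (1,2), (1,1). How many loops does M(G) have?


In a graphic matroid, a loop is a self-loop edge (u,u) with rank 0.
Examining all 3 edges for self-loops...
Self-loops found: (1,1)
Number of loops = 1.

1


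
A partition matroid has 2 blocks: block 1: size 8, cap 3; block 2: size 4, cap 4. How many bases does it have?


A basis picks exactly ci elements from block i.
Number of bases = product of C(|Si|, ci).
= C(8,3) * C(4,4)
= 56 * 1
= 56.

56


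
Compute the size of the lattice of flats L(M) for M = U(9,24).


Flats of U(9,24): every subset of size < 9 is a flat, plus E itself.
Count = C(24,0) + C(24,1) + C(24,2) + C(24,3) + C(24,4) + C(24,5) + C(24,6) + C(24,7) + C(24,8) + 1
     = 1 + 24 + 276 + 2024 + 10626 + 42504 + 134596 + 346104 + 735471 + 1
     = 1271627.

1271627


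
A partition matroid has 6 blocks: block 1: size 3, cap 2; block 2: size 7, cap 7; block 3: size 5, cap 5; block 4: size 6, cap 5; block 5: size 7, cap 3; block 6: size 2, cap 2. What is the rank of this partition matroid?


Rank of a partition matroid = sum of min(|Si|, ci) for each block.
= min(3,2) + min(7,7) + min(5,5) + min(6,5) + min(7,3) + min(2,2)
= 2 + 7 + 5 + 5 + 3 + 2
= 24.

24


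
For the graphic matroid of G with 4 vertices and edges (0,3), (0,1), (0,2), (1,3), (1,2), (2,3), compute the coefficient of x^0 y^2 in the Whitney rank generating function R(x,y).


R(x,y) = sum over A in 2^E of x^(r(E)-r(A)) * y^(|A|-r(A)).
G has 4 vertices, 6 edges. r(E) = 3.
Enumerate all 2^6 = 64 subsets.
Count subsets with r(E)-r(A)=0 and |A|-r(A)=2: 6.

6


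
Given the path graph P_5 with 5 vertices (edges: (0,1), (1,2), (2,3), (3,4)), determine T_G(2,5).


A path on 5 vertices is a tree with 4 edges.
T(x,y) = x^(4) for any tree.
T(2,5) = 2^4 = 16.

16


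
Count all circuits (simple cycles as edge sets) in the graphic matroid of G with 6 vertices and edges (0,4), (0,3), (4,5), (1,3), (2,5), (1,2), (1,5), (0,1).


A circuit in a graphic matroid = edge set of a simple cycle.
G has 6 vertices and 8 edges.
Enumerating all minimal edge subsets forming cycles...
Total circuits found: 6.

6
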